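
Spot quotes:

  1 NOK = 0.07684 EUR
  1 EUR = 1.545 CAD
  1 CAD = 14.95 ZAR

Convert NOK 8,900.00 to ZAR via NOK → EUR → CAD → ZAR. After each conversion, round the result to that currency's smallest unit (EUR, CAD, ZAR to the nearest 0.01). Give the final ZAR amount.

ZAR 15,796.02

NOK 8,900.00 × 0.07684 = EUR 683.88
EUR 683.88 × 1.545 = CAD 1,056.59
CAD 1,056.59 × 14.95 = ZAR 15,796.02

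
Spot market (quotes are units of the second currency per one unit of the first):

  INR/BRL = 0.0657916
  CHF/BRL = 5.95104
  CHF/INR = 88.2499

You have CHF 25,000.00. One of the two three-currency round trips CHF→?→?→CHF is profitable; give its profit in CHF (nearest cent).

Profitable loop is CHF → BRL → INR → CHF:
CHF 25,000.00 × 5.95104 = BRL 148,776.00
BRL 148,776.00 ÷ 0.0657916 = INR 2,261,322.11
INR 2,261,322.11 ÷ 88.2499 = CHF 25,624.08
Profit = CHF 25,624.08 − CHF 25,000.00

Profit: CHF 624.08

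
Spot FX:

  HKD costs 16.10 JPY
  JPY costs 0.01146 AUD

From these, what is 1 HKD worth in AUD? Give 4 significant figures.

HKD/AUD = 0.1845

1 HKD × 16.10 = 16.1 JPY
16.1 JPY × 0.01146 = 0.184506 AUD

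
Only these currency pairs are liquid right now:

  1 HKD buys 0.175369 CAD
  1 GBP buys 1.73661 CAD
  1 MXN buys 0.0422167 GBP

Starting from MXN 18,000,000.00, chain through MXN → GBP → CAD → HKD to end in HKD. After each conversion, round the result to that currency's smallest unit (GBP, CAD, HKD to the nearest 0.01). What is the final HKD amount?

MXN 18,000,000.00 × 0.0422167 = GBP 759,900.60
GBP 759,900.60 × 1.73661 = CAD 1,319,650.98
CAD 1,319,650.98 ÷ 0.175369 = HKD 7,524,995.75

HKD 7,524,995.75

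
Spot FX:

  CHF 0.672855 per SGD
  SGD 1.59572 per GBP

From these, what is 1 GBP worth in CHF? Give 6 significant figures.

GBP/CHF = 1.07369

1 GBP × 1.59572 = 1.59572 SGD
1.59572 SGD × 0.672855 = 1.07369 CHF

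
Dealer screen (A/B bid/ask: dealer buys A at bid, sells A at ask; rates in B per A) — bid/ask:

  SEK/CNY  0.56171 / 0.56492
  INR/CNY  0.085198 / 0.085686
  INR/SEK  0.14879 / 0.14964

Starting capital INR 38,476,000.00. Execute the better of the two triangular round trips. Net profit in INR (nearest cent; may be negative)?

Net profit: INR 301,933.90

Best loop INR → CNY → SEK → INR:
INR 38,476,000.00 × 0.085198 (sell INR at bid) = CNY 3,278,078.25
CNY 3,278,078.25 ÷ 0.56492 (buy SEK at ask) = SEK 5,802,730.03
SEK 5,802,730.03 ÷ 0.14964 (buy INR at ask) = INR 38,777,933.90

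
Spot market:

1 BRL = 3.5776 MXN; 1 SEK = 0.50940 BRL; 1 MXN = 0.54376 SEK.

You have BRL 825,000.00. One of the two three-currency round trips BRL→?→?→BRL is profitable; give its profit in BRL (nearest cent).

Profitable loop is BRL → SEK → MXN → BRL:
BRL 825,000.00 ÷ 0.50940 = SEK 1,619,552.41
SEK 1,619,552.41 ÷ 0.54376 = MXN 2,978,432.42
MXN 2,978,432.42 ÷ 3.5776 = BRL 832,522.48
Profit = BRL 832,522.48 − BRL 825,000.00

Profit: BRL 7,522.48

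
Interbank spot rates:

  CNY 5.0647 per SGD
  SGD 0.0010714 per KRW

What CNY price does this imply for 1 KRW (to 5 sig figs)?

KRW/CNY = 0.0054263

1 KRW × 0.0010714 = 0.0010714 SGD
0.0010714 SGD × 5.0647 = 0.00542632 CNY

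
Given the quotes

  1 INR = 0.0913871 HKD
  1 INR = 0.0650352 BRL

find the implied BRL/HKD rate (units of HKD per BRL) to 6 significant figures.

BRL/HKD = 1.40519

1 BRL ÷ 0.0650352 = 15.3763 INR
15.3763 INR × 0.0913871 = 1.40519 HKD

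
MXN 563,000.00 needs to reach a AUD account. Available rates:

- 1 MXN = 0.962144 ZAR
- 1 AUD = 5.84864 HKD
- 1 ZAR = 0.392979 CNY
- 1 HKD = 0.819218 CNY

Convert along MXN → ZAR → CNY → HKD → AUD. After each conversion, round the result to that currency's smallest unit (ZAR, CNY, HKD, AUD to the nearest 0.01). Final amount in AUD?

MXN 563,000.00 × 0.962144 = ZAR 541,687.07
ZAR 541,687.07 × 0.392979 = CNY 212,871.64
CNY 212,871.64 ÷ 0.819218 = HKD 259,847.37
HKD 259,847.37 ÷ 5.84864 = AUD 44,428.68

AUD 44,428.68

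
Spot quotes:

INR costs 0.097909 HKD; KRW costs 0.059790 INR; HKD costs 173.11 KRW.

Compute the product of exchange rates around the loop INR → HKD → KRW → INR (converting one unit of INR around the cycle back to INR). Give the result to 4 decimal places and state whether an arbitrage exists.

Around INR → HKD → KRW → INR: 1 × 0.097909 × 173.11 × 0.059790 = 1.013382
Product > 1; profitable direction is INR → HKD → KRW → INR.

1.0134 (arbitrage exists)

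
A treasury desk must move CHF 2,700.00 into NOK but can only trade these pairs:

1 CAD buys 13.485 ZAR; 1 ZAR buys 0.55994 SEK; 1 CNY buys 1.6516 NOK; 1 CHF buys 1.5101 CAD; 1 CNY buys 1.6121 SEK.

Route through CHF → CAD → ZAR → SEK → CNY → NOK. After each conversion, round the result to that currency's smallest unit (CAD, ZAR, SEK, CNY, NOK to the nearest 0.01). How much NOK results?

CHF 2,700.00 × 1.5101 = CAD 4,077.27
CAD 4,077.27 × 13.485 = ZAR 54,981.99
ZAR 54,981.99 × 0.55994 = SEK 30,786.62
SEK 30,786.62 ÷ 1.6121 = CNY 19,097.21
CNY 19,097.21 × 1.6516 = NOK 31,540.95

NOK 31,540.95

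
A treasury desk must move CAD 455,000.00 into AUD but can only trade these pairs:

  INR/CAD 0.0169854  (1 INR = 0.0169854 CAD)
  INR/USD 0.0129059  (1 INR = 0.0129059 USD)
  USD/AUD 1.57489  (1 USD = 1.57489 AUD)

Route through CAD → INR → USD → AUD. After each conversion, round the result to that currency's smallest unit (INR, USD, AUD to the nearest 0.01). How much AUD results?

CAD 455,000.00 ÷ 0.0169854 = INR 26,787,711.80
INR 26,787,711.80 × 0.0129059 = USD 345,719.53
USD 345,719.53 × 1.57489 = AUD 544,470.23

AUD 544,470.23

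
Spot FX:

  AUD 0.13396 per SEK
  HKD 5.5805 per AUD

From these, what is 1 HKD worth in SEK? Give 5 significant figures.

HKD/SEK = 1.3377

1 HKD ÷ 5.5805 = 0.179195 AUD
0.179195 AUD ÷ 0.13396 = 1.33768 SEK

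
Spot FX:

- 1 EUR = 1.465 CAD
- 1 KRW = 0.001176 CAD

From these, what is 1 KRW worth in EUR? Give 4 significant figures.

KRW/EUR = 0.0008027

1 KRW × 0.001176 = 0.001176 CAD
0.001176 CAD ÷ 1.465 = 0.00080273 EUR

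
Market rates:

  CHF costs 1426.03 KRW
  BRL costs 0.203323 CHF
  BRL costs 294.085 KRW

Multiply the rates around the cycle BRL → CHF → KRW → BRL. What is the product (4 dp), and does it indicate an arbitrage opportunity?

0.9859 (arbitrage exists)

Around BRL → CHF → KRW → BRL: 1 × 0.203323 × 1426.03 ÷ 294.085 = 0.985921
Product < 1; profitable direction is BRL → KRW → CHF → BRL.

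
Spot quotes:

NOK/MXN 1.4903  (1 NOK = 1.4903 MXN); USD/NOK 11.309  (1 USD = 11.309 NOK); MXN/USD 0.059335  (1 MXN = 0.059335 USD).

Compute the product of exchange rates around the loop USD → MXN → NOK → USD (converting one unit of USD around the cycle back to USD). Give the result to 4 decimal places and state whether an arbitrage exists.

Around USD → MXN → NOK → USD: 1 ÷ 0.059335 ÷ 1.4903 ÷ 11.309 = 0.999980
Product ≈ 1 (deviation 0.002%, within rounding noise).

1.0000 (no arbitrage)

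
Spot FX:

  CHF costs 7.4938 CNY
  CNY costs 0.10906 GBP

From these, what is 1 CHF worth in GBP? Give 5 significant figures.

CHF/GBP = 0.81727

1 CHF × 7.4938 = 7.4938 CNY
7.4938 CNY × 0.10906 = 0.817274 GBP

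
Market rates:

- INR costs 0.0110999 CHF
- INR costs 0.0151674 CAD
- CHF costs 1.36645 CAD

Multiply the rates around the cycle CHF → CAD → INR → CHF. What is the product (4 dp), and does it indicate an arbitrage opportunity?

Around CHF → CAD → INR → CHF: 1 × 1.36645 ÷ 0.0151674 × 0.0110999 = 1.000004
Product ≈ 1 (deviation 0.000%, within rounding noise).

1.0000 (no arbitrage)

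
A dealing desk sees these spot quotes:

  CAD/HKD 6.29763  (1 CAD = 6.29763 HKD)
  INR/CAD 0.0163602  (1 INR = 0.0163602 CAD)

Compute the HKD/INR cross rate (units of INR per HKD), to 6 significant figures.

1 HKD ÷ 6.29763 = 0.15879 CAD
0.15879 CAD ÷ 0.0163602 = 9.70587 INR

HKD/INR = 9.70587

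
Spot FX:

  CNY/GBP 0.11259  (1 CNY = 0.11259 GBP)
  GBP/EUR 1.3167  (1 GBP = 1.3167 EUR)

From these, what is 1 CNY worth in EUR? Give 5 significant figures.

1 CNY × 0.11259 = 0.11259 GBP
0.11259 GBP × 1.3167 = 0.148247 EUR

CNY/EUR = 0.14825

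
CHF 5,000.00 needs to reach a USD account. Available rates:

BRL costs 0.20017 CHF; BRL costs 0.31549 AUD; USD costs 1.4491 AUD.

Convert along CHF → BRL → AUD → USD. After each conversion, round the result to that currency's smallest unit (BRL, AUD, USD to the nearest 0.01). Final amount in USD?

USD 5,438.24

CHF 5,000.00 ÷ 0.20017 = BRL 24,978.77
BRL 24,978.77 × 0.31549 = AUD 7,880.55
AUD 7,880.55 ÷ 1.4491 = USD 5,438.24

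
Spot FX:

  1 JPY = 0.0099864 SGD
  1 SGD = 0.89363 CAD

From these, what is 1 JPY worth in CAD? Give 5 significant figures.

1 JPY × 0.0099864 = 0.0099864 SGD
0.0099864 SGD × 0.89363 = 0.00892415 CAD

JPY/CAD = 0.0089241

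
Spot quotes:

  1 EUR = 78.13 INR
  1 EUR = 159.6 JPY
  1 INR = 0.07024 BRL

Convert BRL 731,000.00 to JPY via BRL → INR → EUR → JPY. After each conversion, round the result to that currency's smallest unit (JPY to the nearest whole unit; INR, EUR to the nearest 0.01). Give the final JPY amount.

JPY 21,259,250

BRL 731,000.00 ÷ 0.07024 = INR 10,407,175.40
INR 10,407,175.40 ÷ 78.13 = EUR 133,203.32
EUR 133,203.32 × 159.6 = JPY 21,259,250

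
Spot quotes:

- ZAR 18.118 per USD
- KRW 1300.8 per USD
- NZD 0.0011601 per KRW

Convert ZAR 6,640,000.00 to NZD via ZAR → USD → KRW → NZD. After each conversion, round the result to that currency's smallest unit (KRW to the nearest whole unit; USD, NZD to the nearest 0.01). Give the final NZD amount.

NZD 553,049.22

ZAR 6,640,000.00 ÷ 18.118 = USD 366,486.37
USD 366,486.37 × 1300.8 = KRW 476,725,470
KRW 476,725,470 × 0.0011601 = NZD 553,049.22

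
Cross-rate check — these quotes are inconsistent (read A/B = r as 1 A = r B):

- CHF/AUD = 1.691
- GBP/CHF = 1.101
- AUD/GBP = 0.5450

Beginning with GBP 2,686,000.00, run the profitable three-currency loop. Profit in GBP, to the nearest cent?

Profitable loop is GBP → CHF → AUD → GBP:
GBP 2,686,000.00 × 1.101 = CHF 2,957,286.00
CHF 2,957,286.00 × 1.691 = AUD 5,000,770.63
AUD 5,000,770.63 × 0.5450 = GBP 2,725,419.99
Profit = GBP 2,725,419.99 − GBP 2,686,000.00

Profit: GBP 39,419.99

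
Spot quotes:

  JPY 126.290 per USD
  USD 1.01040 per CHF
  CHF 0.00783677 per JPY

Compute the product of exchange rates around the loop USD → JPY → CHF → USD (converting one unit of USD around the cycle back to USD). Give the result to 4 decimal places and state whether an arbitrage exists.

1.0000 (no arbitrage)

Around USD → JPY → CHF → USD: 1 × 126.290 × 0.00783677 × 1.01040 = 0.999999
Product ≈ 1 (deviation 0.000%, within rounding noise).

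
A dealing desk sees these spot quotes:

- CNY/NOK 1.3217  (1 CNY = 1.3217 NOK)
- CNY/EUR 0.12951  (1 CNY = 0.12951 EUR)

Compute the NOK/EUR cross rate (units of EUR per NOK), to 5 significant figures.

NOK/EUR = 0.097987

1 NOK ÷ 1.3217 = 0.756601 CNY
0.756601 CNY × 0.12951 = 0.0979874 EUR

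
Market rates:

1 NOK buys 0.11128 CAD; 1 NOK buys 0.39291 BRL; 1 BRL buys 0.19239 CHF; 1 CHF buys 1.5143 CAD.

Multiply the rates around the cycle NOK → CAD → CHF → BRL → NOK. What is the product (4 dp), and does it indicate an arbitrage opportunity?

0.9721 (arbitrage exists)

Around NOK → CAD → CHF → BRL → NOK: 1 × 0.11128 ÷ 1.5143 ÷ 0.19239 ÷ 0.39291 = 0.972142
Product < 1; profitable direction is NOK → BRL → CHF → CAD → NOK.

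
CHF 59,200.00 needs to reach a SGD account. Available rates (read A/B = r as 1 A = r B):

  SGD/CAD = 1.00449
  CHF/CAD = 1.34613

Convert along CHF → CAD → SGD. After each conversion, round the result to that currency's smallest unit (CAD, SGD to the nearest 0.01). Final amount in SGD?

SGD 79,334.69

CHF 59,200.00 × 1.34613 = CAD 79,690.90
CAD 79,690.90 ÷ 1.00449 = SGD 79,334.69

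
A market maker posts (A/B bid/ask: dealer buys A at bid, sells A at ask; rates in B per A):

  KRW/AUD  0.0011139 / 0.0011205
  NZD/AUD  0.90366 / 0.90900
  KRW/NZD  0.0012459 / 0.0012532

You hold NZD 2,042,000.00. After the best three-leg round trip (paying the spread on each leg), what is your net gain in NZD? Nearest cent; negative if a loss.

Net profit: NZD 9,786.28

Best loop NZD → AUD → KRW → NZD:
NZD 2,042,000.00 × 0.90366 (sell NZD at bid) = AUD 1,845,273.72
AUD 1,845,273.72 ÷ 0.0011205 (buy KRW at ask) = KRW 1,646,830,629
KRW 1,646,830,629 × 0.0012459 (sell KRW at bid) = NZD 2,051,786.28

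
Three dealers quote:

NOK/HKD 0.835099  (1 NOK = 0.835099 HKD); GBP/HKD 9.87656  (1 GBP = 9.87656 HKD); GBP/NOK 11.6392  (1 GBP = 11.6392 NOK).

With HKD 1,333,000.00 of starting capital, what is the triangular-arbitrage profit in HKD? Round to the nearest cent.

Profit: HKD 21,486.75

Profitable loop is HKD → NOK → GBP → HKD:
HKD 1,333,000.00 ÷ 0.835099 = NOK 1,596,217.93
NOK 1,596,217.93 ÷ 11.6392 = GBP 137,141.55
GBP 137,141.55 × 9.87656 = HKD 1,354,486.75
Profit = HKD 1,354,486.75 − HKD 1,333,000.00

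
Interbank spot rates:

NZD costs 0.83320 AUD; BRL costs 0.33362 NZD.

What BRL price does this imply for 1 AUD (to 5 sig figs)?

1 AUD ÷ 0.83320 = 1.20019 NZD
1.20019 NZD ÷ 0.33362 = 3.59748 BRL

AUD/BRL = 3.5975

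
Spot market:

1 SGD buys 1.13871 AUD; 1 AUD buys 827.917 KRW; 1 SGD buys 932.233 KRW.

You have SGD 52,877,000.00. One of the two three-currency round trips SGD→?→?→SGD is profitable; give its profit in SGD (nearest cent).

Profitable loop is SGD → AUD → KRW → SGD:
SGD 52,877,000.00 × 1.13871 = AUD 60,211,568.67
AUD 60,211,568.67 × 827.917 = KRW 49,850,181,299
KRW 49,850,181,299 ÷ 932.233 = SGD 53,473,950.50
Profit = SGD 53,473,950.50 − SGD 52,877,000.00

Profit: SGD 596,950.50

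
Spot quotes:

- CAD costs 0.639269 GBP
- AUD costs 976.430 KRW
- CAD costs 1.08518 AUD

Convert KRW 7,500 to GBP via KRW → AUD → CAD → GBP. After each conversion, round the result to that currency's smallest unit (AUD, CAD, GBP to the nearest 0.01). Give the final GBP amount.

GBP 4.53

KRW 7,500 ÷ 976.430 = AUD 7.68
AUD 7.68 ÷ 1.08518 = CAD 7.08
CAD 7.08 × 0.639269 = GBP 4.53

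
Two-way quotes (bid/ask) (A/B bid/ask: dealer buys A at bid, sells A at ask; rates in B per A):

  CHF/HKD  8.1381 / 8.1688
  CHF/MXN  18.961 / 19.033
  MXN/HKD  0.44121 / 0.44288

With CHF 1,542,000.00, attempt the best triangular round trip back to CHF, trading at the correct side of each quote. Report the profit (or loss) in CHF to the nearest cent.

Best loop CHF → MXN → HKD → CHF:
CHF 1,542,000.00 × 18.961 (sell CHF at bid) = MXN 29,237,862.00
MXN 29,237,862.00 × 0.44121 (sell MXN at bid) = HKD 12,900,037.09
HKD 12,900,037.09 ÷ 8.1688 (buy CHF at ask) = CHF 1,579,183.86

Net profit: CHF 37,183.86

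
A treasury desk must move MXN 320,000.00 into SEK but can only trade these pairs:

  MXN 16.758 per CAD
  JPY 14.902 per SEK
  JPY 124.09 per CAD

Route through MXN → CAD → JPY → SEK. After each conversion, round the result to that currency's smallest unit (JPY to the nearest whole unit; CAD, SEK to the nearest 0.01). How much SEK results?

MXN 320,000.00 ÷ 16.758 = CAD 19,095.36
CAD 19,095.36 × 124.09 = JPY 2,369,543
JPY 2,369,543 ÷ 14.902 = SEK 159,008.39

SEK 159,008.39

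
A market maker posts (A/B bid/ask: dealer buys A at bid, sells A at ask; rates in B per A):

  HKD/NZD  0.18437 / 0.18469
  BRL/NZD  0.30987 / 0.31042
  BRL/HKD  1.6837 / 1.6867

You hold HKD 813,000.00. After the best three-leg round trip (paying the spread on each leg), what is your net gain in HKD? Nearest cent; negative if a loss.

Net profit: HKD 9.87

Best loop HKD → NZD → BRL → HKD:
HKD 813,000.00 × 0.18437 (sell HKD at bid) = NZD 149,892.81
NZD 149,892.81 ÷ 0.31042 (buy BRL at ask) = BRL 482,870.98
BRL 482,870.98 × 1.6837 (sell BRL at bid) = HKD 813,009.87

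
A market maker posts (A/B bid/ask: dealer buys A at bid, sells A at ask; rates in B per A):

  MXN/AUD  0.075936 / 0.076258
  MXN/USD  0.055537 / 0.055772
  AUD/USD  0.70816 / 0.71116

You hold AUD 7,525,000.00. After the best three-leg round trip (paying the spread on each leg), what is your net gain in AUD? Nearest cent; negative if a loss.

Best loop AUD → MXN → USD → AUD:
AUD 7,525,000.00 ÷ 0.076258 (buy MXN at ask) = MXN 98,678,171.47
MXN 98,678,171.47 × 0.055537 (sell MXN at bid) = USD 5,480,289.61
USD 5,480,289.61 ÷ 0.71116 (buy AUD at ask) = AUD 7,706,127.47

Net profit: AUD 181,127.47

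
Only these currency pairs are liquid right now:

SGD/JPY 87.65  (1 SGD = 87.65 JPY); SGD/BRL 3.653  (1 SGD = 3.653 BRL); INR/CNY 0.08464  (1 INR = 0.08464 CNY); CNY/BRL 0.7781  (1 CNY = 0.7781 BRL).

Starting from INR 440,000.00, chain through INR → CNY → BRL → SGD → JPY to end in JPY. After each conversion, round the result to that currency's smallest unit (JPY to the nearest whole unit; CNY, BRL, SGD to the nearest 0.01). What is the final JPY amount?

JPY 695,290

INR 440,000.00 × 0.08464 = CNY 37,241.60
CNY 37,241.60 × 0.7781 = BRL 28,977.69
BRL 28,977.69 ÷ 3.653 = SGD 7,932.57
SGD 7,932.57 × 87.65 = JPY 695,290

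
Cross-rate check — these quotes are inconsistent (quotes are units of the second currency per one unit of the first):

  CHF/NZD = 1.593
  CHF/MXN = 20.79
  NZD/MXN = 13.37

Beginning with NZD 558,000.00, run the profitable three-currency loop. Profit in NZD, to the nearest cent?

Profit: NZD 13,645.64

Profitable loop is NZD → MXN → CHF → NZD:
NZD 558,000.00 × 13.37 = MXN 7,460,460.00
MXN 7,460,460.00 ÷ 20.79 = CHF 358,848.48
CHF 358,848.48 × 1.593 = NZD 571,645.64
Profit = NZD 571,645.64 − NZD 558,000.00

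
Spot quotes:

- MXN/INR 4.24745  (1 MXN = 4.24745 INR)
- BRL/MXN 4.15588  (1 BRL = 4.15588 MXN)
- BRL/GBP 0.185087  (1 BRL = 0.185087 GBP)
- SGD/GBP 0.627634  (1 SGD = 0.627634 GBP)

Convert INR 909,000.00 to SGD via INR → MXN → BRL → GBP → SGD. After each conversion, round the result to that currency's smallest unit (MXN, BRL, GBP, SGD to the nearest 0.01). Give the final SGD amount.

SGD 15,185.95

INR 909,000.00 ÷ 4.24745 = MXN 214,010.76
MXN 214,010.76 ÷ 4.15588 = BRL 51,495.89
BRL 51,495.89 × 0.185087 = GBP 9,531.22
GBP 9,531.22 ÷ 0.627634 = SGD 15,185.95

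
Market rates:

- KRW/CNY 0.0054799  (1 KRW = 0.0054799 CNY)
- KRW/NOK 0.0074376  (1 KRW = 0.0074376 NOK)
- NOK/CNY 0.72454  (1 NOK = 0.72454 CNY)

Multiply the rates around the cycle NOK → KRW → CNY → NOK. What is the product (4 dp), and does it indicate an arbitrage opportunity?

1.0169 (arbitrage exists)

Around NOK → KRW → CNY → NOK: 1 ÷ 0.0074376 × 0.0054799 ÷ 0.72454 = 1.016898
Product > 1; profitable direction is NOK → KRW → CNY → NOK.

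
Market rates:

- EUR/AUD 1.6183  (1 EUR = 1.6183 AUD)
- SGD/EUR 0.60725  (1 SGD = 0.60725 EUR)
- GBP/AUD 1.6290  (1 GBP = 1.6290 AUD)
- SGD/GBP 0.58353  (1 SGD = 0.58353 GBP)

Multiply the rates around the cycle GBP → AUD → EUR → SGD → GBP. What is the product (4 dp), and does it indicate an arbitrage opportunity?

Around GBP → AUD → EUR → SGD → GBP: 1 × 1.6290 ÷ 1.6183 ÷ 0.60725 × 0.58353 = 0.967292
Product < 1; profitable direction is GBP → SGD → EUR → AUD → GBP.

0.9673 (arbitrage exists)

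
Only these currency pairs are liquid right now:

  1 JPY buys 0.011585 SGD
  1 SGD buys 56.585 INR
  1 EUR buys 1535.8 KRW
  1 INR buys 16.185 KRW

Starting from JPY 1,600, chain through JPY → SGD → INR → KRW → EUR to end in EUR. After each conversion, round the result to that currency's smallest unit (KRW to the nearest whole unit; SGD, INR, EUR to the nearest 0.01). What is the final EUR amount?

EUR 11.06

JPY 1,600 × 0.011585 = SGD 18.54
SGD 18.54 × 56.585 = INR 1,049.09
INR 1,049.09 × 16.185 = KRW 16,980
KRW 16,980 ÷ 1535.8 = EUR 11.06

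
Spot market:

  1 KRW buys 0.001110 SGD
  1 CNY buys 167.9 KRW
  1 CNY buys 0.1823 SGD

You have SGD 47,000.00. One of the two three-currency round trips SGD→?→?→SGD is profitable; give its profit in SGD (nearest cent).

Profit: SGD 1,049.06

Profitable loop is SGD → CNY → KRW → SGD:
SGD 47,000.00 ÷ 0.1823 = CNY 257,816.79
CNY 257,816.79 × 167.9 = KRW 43,287,438
KRW 43,287,438 × 0.001110 = SGD 48,049.06
Profit = SGD 48,049.06 − SGD 47,000.00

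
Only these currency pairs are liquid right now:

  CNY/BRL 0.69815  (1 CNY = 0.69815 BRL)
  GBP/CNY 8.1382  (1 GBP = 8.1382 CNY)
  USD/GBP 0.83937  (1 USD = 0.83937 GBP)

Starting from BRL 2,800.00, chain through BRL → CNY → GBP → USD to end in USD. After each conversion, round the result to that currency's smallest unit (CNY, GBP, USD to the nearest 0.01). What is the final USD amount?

BRL 2,800.00 ÷ 0.69815 = CNY 4,010.60
CNY 4,010.60 ÷ 8.1382 = GBP 492.81
GBP 492.81 ÷ 0.83937 = USD 587.12

USD 587.12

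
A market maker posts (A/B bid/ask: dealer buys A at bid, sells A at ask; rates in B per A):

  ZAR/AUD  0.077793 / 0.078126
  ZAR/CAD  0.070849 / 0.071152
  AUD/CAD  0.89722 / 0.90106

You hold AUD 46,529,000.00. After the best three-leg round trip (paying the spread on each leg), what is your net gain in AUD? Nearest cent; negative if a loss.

Net profit: AUD 299,273.20

Best loop AUD → ZAR → CAD → AUD:
AUD 46,529,000.00 ÷ 0.078126 (buy ZAR at ask) = ZAR 595,563,576.79
ZAR 595,563,576.79 × 0.070849 (sell ZAR at bid) = CAD 42,195,083.85
CAD 42,195,083.85 ÷ 0.90106 (buy AUD at ask) = AUD 46,828,273.20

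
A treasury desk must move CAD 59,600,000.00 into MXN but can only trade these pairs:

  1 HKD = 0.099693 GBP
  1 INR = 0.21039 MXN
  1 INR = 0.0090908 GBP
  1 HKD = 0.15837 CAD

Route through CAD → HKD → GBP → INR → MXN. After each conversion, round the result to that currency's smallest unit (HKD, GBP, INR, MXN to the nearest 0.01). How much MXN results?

CAD 59,600,000.00 ÷ 0.15837 = HKD 376,333,901.62
HKD 376,333,901.62 × 0.099693 = GBP 37,517,855.65
GBP 37,517,855.65 ÷ 0.0090908 = INR 4,127,013,645.66
INR 4,127,013,645.66 × 0.21039 = MXN 868,282,400.91

MXN 868,282,400.91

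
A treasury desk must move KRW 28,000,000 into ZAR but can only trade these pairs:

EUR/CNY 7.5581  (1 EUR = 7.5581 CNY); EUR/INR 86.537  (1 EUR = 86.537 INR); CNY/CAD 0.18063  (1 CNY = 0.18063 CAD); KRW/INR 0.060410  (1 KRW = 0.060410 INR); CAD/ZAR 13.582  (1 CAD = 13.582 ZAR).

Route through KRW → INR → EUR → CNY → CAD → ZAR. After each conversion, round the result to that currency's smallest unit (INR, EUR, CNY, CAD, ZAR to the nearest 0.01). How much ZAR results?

KRW 28,000,000 × 0.060410 = INR 1,691,480.00
INR 1,691,480.00 ÷ 86.537 = EUR 19,546.32
EUR 19,546.32 × 7.5581 = CNY 147,733.04
CNY 147,733.04 × 0.18063 = CAD 26,685.02
CAD 26,685.02 × 13.582 = ZAR 362,435.94

ZAR 362,435.94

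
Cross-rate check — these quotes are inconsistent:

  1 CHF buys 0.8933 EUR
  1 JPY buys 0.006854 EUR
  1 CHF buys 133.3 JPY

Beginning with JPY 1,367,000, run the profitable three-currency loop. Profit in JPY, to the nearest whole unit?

Profitable loop is JPY → EUR → CHF → JPY:
JPY 1,367,000 × 0.006854 = EUR 9,369.42
EUR 9,369.42 ÷ 0.8933 = CHF 10,488.55
CHF 10,488.55 × 133.3 = JPY 1,398,123
Profit = JPY 1,398,123 − JPY 1,367,000

Profit: JPY 31,123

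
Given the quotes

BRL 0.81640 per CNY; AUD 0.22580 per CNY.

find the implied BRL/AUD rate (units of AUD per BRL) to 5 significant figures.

1 BRL ÷ 0.81640 = 1.22489 CNY
1.22489 CNY × 0.22580 = 0.27658 AUD

BRL/AUD = 0.27658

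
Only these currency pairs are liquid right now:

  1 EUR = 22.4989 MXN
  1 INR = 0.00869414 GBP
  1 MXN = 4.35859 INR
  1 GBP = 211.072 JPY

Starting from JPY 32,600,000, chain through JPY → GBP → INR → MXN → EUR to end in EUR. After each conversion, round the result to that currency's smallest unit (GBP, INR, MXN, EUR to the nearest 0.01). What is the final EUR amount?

EUR 181,156.14

JPY 32,600,000 ÷ 211.072 = GBP 154,449.67
GBP 154,449.67 ÷ 0.00869414 = INR 17,764,801.35
INR 17,764,801.35 ÷ 4.35859 = MXN 4,075,813.82
MXN 4,075,813.82 ÷ 22.4989 = EUR 181,156.14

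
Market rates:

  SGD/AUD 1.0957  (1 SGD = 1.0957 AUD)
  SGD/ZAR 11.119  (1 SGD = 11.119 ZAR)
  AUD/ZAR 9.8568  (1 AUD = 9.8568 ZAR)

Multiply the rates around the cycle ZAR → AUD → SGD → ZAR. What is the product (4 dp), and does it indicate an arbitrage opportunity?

1.0295 (arbitrage exists)

Around ZAR → AUD → SGD → ZAR: 1 ÷ 9.8568 ÷ 1.0957 × 11.119 = 1.029528
Product > 1; profitable direction is ZAR → AUD → SGD → ZAR.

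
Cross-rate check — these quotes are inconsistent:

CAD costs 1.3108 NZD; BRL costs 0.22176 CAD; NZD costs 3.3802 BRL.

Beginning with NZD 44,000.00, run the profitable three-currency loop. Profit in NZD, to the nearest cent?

Profitable loop is NZD → CAD → BRL → NZD:
NZD 44,000.00 ÷ 1.3108 = CAD 33,567.29
CAD 33,567.29 ÷ 0.22176 = BRL 151,367.64
BRL 151,367.64 ÷ 3.3802 = NZD 44,780.67
Profit = NZD 44,780.67 − NZD 44,000.00

Profit: NZD 780.67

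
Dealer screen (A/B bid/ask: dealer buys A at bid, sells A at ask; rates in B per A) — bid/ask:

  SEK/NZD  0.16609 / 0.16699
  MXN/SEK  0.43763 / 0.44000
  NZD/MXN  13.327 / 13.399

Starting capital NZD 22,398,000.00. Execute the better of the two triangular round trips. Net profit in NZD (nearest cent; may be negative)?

Net profit: NZD 352,644.91

Best loop NZD → SEK → MXN → NZD:
NZD 22,398,000.00 ÷ 0.16699 (buy SEK at ask) = SEK 134,127,792.08
SEK 134,127,792.08 ÷ 0.44000 (buy MXN at ask) = MXN 304,835,891.10
MXN 304,835,891.10 ÷ 13.399 (buy NZD at ask) = NZD 22,750,644.91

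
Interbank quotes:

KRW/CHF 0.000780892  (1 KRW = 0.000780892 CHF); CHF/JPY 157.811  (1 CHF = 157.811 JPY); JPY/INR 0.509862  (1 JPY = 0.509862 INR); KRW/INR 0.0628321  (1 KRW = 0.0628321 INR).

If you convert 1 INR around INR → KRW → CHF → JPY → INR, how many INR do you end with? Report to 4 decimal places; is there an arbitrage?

Around INR → KRW → CHF → JPY → INR: 1 ÷ 0.0628321 × 0.000780892 × 157.811 × 0.509862 = 0.999998
Product ≈ 1 (deviation 0.000%, within rounding noise).

1.0000 (no arbitrage)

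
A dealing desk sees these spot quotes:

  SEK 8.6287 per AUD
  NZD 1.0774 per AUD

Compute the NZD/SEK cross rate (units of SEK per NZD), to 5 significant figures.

NZD/SEK = 8.0088

1 NZD ÷ 1.0774 = 0.92816 AUD
0.92816 AUD × 8.6287 = 8.00882 SEK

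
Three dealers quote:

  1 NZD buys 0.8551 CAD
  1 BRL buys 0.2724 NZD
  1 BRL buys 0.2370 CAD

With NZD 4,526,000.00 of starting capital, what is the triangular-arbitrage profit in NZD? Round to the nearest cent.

Profit: NZD 79,098.10

Profitable loop is NZD → BRL → CAD → NZD:
NZD 4,526,000.00 ÷ 0.2724 = BRL 16,615,271.66
BRL 16,615,271.66 × 0.2370 = CAD 3,937,819.38
CAD 3,937,819.38 ÷ 0.8551 = NZD 4,605,098.10
Profit = NZD 4,605,098.10 − NZD 4,526,000.00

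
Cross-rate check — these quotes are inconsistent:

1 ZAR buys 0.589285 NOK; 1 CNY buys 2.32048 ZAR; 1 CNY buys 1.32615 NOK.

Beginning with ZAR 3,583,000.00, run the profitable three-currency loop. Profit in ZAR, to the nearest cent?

Profit: ZAR 111,514.49

Profitable loop is ZAR → NOK → CNY → ZAR:
ZAR 3,583,000.00 × 0.589285 = NOK 2,111,408.15
NOK 2,111,408.15 ÷ 1.32615 = CNY 1,592,133.74
CNY 1,592,133.74 × 2.32048 = ZAR 3,694,514.49
Profit = ZAR 3,694,514.49 − ZAR 3,583,000.00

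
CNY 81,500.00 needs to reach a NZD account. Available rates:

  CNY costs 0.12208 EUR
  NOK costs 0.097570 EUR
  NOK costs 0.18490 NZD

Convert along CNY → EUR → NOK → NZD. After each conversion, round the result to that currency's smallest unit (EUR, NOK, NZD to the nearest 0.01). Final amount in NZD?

CNY 81,500.00 × 0.12208 = EUR 9,949.52
EUR 9,949.52 ÷ 0.097570 = NOK 101,973.15
NOK 101,973.15 × 0.18490 = NZD 18,854.84

NZD 18,854.84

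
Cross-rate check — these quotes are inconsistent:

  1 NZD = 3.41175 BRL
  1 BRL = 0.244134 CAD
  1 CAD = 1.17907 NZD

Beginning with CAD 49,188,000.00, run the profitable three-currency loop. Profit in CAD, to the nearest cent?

Profit: CAD 897,741.52

Profitable loop is CAD → BRL → NZD → CAD:
CAD 49,188,000.00 ÷ 0.244134 = BRL 201,479,515.35
BRL 201,479,515.35 ÷ 3.41175 = NZD 59,054,595.25
NZD 59,054,595.25 ÷ 1.17907 = CAD 50,085,741.52
Profit = CAD 50,085,741.52 − CAD 49,188,000.00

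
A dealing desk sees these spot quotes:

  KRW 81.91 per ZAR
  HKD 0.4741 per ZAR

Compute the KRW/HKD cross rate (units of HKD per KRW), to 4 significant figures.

1 KRW ÷ 81.91 = 0.0122085 ZAR
0.0122085 ZAR × 0.4741 = 0.00578806 HKD

KRW/HKD = 0.005788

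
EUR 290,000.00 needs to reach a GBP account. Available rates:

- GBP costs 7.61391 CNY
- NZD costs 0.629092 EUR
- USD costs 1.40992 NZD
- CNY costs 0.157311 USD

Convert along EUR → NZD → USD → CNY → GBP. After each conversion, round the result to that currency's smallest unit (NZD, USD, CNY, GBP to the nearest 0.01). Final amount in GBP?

GBP 272,974.79

EUR 290,000.00 ÷ 0.629092 = NZD 460,981.86
NZD 460,981.86 ÷ 1.40992 = USD 326,956.04
USD 326,956.04 ÷ 0.157311 = CNY 2,078,405.45
CNY 2,078,405.45 ÷ 7.61391 = GBP 272,974.79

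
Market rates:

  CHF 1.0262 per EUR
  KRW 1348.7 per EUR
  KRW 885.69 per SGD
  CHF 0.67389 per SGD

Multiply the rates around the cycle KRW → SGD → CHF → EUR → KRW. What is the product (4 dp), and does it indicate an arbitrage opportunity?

Around KRW → SGD → CHF → EUR → KRW: 1 ÷ 885.69 × 0.67389 ÷ 1.0262 × 1348.7 = 0.999978
Product ≈ 1 (deviation 0.002%, within rounding noise).

1.0000 (no arbitrage)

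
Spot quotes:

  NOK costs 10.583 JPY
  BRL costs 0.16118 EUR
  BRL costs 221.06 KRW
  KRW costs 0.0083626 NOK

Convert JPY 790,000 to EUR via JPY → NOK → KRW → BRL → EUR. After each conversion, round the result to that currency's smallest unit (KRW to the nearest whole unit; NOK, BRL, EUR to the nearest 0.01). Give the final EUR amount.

JPY 790,000 ÷ 10.583 = NOK 74,648.02
NOK 74,648.02 ÷ 0.0083626 = KRW 8,926,413
KRW 8,926,413 ÷ 221.06 = BRL 40,380.05
BRL 40,380.05 × 0.16118 = EUR 6,508.46

EUR 6,508.46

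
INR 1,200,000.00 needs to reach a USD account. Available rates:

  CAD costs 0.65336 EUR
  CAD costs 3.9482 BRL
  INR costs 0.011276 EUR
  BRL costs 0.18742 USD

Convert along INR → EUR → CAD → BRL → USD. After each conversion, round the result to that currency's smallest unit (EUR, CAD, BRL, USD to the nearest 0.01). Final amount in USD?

USD 15,324.95

INR 1,200,000.00 × 0.011276 = EUR 13,531.20
EUR 13,531.20 ÷ 0.65336 = CAD 20,710.18
CAD 20,710.18 × 3.9482 = BRL 81,767.93
BRL 81,767.93 × 0.18742 = USD 15,324.95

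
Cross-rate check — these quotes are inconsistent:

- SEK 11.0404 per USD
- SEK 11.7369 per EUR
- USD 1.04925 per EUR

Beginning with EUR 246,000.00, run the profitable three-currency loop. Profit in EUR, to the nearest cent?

Profitable loop is EUR → SEK → USD → EUR:
EUR 246,000.00 × 11.7369 = SEK 2,887,277.40
SEK 2,887,277.40 ÷ 11.0404 = USD 261,519.27
USD 261,519.27 ÷ 1.04925 = EUR 249,244.01
Profit = EUR 249,244.01 − EUR 246,000.00

Profit: EUR 3,244.01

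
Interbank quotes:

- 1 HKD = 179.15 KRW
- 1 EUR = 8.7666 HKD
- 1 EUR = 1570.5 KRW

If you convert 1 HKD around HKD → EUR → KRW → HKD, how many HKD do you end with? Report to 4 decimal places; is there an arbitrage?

Around HKD → EUR → KRW → HKD: 1 ÷ 8.7666 × 1570.5 ÷ 179.15 = 0.999977
Product ≈ 1 (deviation 0.002%, within rounding noise).

1.0000 (no arbitrage)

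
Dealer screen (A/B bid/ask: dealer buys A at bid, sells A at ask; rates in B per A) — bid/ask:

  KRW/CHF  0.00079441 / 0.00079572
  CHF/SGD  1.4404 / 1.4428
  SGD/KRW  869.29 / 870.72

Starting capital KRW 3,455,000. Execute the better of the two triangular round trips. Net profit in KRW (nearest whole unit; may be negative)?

Best loop KRW → SGD → CHF → KRW:
KRW 3,455,000 ÷ 870.72 (buy SGD at ask) = SGD 3,967.98
SGD 3,967.98 ÷ 1.4428 (buy CHF at ask) = CHF 2,750.19
CHF 2,750.19 ÷ 0.00079572 (buy KRW at ask) = KRW 3,456,234

Net profit: KRW 1,234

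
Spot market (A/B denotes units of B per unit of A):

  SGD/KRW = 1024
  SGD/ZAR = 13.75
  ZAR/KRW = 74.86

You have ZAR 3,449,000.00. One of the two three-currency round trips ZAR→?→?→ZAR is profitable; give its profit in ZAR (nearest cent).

Profit: ZAR 17,935.47

Profitable loop is ZAR → KRW → SGD → ZAR:
ZAR 3,449,000.00 × 74.86 = KRW 258,192,140
KRW 258,192,140 ÷ 1024 = SGD 252,140.76
SGD 252,140.76 × 13.75 = ZAR 3,466,935.47
Profit = ZAR 3,466,935.47 − ZAR 3,449,000.00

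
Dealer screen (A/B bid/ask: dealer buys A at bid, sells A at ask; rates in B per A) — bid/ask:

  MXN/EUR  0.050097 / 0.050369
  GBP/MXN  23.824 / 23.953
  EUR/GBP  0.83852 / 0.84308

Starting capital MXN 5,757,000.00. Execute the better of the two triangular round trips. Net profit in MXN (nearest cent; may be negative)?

Best loop MXN → EUR → GBP → MXN:
MXN 5,757,000.00 × 0.050097 (sell MXN at bid) = EUR 288,408.43
EUR 288,408.43 × 0.83852 (sell EUR at bid) = GBP 241,836.24
GBP 241,836.24 × 23.824 (sell GBP at bid) = MXN 5,761,506.48

Net profit: MXN 4,506.48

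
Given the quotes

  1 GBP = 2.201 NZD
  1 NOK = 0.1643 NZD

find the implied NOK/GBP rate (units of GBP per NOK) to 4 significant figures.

NOK/GBP = 0.07465

1 NOK × 0.1643 = 0.1643 NZD
0.1643 NZD ÷ 2.201 = 0.0746479 GBP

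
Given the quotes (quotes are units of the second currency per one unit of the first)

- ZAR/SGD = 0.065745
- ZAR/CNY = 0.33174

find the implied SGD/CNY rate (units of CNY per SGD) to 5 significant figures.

1 SGD ÷ 0.065745 = 15.2103 ZAR
15.2103 ZAR × 0.33174 = 5.04586 CNY

SGD/CNY = 5.0459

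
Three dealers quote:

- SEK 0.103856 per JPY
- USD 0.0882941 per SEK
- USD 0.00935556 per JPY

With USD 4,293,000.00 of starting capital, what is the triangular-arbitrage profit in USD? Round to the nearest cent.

Profit: USD 86,932.33

Profitable loop is USD → SEK → JPY → USD:
USD 4,293,000.00 ÷ 0.0882941 = SEK 48,621,595.33
SEK 48,621,595.33 ÷ 0.103856 = JPY 468,163,566
JPY 468,163,566 × 0.00935556 = USD 4,379,932.33
Profit = USD 4,379,932.33 − USD 4,293,000.00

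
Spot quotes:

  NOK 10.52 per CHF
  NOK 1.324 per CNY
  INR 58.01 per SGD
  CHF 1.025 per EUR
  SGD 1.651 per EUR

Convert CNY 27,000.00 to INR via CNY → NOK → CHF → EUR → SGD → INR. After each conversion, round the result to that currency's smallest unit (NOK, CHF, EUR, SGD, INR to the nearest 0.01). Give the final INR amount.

CNY 27,000.00 × 1.324 = NOK 35,748.00
NOK 35,748.00 ÷ 10.52 = CHF 3,398.10
CHF 3,398.10 ÷ 1.025 = EUR 3,315.22
EUR 3,315.22 × 1.651 = SGD 5,473.43
SGD 5,473.43 × 58.01 = INR 317,513.67

INR 317,513.67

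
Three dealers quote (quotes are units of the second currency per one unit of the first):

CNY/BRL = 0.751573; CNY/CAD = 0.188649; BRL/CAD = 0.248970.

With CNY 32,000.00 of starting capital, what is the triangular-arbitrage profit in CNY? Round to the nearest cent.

Profitable loop is CNY → CAD → BRL → CNY:
CNY 32,000.00 × 0.188649 = CAD 6,036.77
CAD 6,036.77 ÷ 0.248970 = BRL 24,246.97
BRL 24,246.97 ÷ 0.751573 = CNY 32,261.63
Profit = CNY 32,261.63 − CNY 32,000.00

Profit: CNY 261.63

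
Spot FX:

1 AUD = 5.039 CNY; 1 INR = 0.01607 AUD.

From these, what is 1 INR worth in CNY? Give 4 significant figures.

1 INR × 0.01607 = 0.01607 AUD
0.01607 AUD × 5.039 = 0.0809767 CNY

INR/CNY = 0.08098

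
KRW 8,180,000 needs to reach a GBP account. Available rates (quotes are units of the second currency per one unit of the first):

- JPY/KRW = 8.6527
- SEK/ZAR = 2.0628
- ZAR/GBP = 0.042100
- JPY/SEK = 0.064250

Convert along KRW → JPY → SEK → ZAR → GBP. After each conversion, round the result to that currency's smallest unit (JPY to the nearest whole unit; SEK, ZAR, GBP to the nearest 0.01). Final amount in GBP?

GBP 5,274.90

KRW 8,180,000 ÷ 8.6527 = JPY 945,370
JPY 945,370 × 0.064250 = SEK 60,740.02
SEK 60,740.02 × 2.0628 = ZAR 125,294.51
ZAR 125,294.51 × 0.042100 = GBP 5,274.90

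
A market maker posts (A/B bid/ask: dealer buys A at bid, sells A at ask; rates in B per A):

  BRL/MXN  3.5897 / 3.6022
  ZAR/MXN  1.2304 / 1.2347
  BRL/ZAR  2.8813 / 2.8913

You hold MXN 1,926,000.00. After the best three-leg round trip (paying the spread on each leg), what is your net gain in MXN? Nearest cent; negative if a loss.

Net profit: MXN 10,688.77

Best loop MXN → ZAR → BRL → MXN:
MXN 1,926,000.00 ÷ 1.2347 (buy ZAR at ask) = ZAR 1,559,893.09
ZAR 1,559,893.09 ÷ 2.8913 (buy BRL at ask) = BRL 539,512.71
BRL 539,512.71 × 3.5897 (sell BRL at bid) = MXN 1,936,688.77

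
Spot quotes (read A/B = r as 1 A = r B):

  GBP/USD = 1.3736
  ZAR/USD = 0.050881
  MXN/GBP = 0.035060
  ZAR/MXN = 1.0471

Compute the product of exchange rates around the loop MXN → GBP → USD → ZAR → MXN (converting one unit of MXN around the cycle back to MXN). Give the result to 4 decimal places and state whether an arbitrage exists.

Around MXN → GBP → USD → ZAR → MXN: 1 × 0.035060 × 1.3736 ÷ 0.050881 × 1.0471 = 0.991071
Product < 1; profitable direction is MXN → ZAR → USD → GBP → MXN.

0.9911 (arbitrage exists)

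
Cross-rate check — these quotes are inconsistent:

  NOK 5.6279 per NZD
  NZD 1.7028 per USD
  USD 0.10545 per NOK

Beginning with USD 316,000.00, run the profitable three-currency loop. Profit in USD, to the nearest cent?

Profitable loop is USD → NZD → NOK → USD:
USD 316,000.00 × 1.7028 = NZD 538,084.80
NZD 538,084.80 × 5.6279 = NOK 3,028,287.45
NOK 3,028,287.45 × 0.10545 = USD 319,332.91
Profit = USD 319,332.91 − USD 316,000.00

Profit: USD 3,332.91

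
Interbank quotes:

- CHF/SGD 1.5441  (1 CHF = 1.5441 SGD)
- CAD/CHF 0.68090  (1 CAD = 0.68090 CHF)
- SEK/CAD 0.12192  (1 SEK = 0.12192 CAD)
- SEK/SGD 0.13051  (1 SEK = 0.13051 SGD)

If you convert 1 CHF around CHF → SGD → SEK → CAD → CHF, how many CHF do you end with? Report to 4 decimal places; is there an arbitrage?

Around CHF → SGD → SEK → CAD → CHF: 1 × 1.5441 ÷ 0.13051 × 0.12192 × 0.68090 = 0.982177
Product < 1; profitable direction is CHF → CAD → SEK → SGD → CHF.

0.9822 (arbitrage exists)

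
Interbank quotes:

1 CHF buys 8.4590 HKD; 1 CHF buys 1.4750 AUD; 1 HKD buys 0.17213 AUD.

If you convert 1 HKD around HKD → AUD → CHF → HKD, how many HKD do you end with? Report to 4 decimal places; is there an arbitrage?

Around HKD → AUD → CHF → HKD: 1 × 0.17213 ÷ 1.4750 × 8.4590 = 0.987151
Product < 1; profitable direction is HKD → CHF → AUD → HKD.

0.9872 (arbitrage exists)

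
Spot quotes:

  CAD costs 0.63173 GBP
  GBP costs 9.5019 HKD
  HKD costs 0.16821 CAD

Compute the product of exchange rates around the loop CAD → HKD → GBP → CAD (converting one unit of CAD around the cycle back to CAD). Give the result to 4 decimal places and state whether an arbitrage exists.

0.9904 (arbitrage exists)

Around CAD → HKD → GBP → CAD: 1 ÷ 0.16821 ÷ 9.5019 ÷ 0.63173 = 0.990390
Product < 1; profitable direction is CAD → GBP → HKD → CAD.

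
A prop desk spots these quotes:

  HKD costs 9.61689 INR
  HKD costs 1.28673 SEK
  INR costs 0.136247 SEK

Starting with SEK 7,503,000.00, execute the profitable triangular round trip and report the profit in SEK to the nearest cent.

Profitable loop is SEK → HKD → INR → SEK:
SEK 7,503,000.00 ÷ 1.28673 = HKD 5,831,060.13
HKD 5,831,060.13 × 9.61689 = INR 56,076,663.85
INR 56,076,663.85 × 0.136247 = SEK 7,640,277.22
Profit = SEK 7,640,277.22 − SEK 7,503,000.00

Profit: SEK 137,277.22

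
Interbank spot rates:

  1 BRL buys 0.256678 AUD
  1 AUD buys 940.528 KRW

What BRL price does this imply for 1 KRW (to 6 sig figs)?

KRW/BRL = 0.00414228

1 KRW ÷ 940.528 = 0.00106323 AUD
0.00106323 AUD ÷ 0.256678 = 0.00414228 BRL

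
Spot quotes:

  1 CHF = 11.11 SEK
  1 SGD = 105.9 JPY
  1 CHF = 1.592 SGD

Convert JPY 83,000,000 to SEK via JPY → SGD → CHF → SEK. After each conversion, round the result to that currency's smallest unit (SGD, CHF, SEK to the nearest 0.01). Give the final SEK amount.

JPY 83,000,000 ÷ 105.9 = SGD 783,758.26
SGD 783,758.26 ÷ 1.592 = CHF 492,310.46
CHF 492,310.46 × 11.11 = SEK 5,469,569.21

SEK 5,469,569.21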